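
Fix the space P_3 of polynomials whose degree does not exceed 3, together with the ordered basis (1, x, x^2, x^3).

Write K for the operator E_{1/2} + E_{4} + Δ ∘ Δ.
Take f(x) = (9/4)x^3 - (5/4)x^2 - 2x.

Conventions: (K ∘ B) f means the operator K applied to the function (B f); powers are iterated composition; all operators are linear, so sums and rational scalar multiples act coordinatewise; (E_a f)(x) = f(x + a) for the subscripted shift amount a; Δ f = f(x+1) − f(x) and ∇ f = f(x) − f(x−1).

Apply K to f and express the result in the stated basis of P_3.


the result is g(x) = (9/2)x^3 + (223/8)x^2 + (1727/16)x + 4031/32

E_{1/2} f = (9/4)x^3 + (17/8)x^2 - (25/16)x - 33/32
E_{4} f = (9/4)x^3 + (103/4)x^2 + 96x + 116
Δ f = (27/4)x^2 + (17/4)x - 1
Δ Δ f = (27/2)x + 11
(E_{1/2} + E_{4} + Δ ∘ Δ) f = (9/2)x^3 + (223/8)x^2 + (1727/16)x + 4031/32


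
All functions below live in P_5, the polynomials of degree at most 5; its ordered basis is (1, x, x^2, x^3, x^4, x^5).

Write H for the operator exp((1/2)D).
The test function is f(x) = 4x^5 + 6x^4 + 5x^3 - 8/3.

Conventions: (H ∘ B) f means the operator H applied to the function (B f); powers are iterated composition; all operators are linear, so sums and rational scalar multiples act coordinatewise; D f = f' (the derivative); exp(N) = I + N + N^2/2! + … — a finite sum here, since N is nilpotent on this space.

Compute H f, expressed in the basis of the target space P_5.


the result is g(x) = 4x^5 + 16x^4 + 27x^3 + (43/2)x^2 + 8x - 37/24

order-1 term: 10x^4 + 12x^3 + (15/2)x^2
order-2 term: 10x^3 + 9x^2 + (15/4)x
order-3 term: 5x^2 + 3x + 5/8
order-4 term: (5/4)x + 3/8
order-5 term: 1/8
the series for exp((1/2)D) f terminates at order 5
exp((1/2)D) f = 4x^5 + 16x^4 + 27x^3 + (43/2)x^2 + 8x - 37/24


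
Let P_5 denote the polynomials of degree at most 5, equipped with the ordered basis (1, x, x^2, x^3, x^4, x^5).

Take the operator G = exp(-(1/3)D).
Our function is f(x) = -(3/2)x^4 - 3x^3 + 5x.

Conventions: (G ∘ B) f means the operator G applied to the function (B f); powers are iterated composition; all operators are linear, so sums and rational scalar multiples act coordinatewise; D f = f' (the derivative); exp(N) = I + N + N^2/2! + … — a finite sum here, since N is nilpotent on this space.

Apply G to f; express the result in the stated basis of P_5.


the result is g(x) = -(3/2)x^4 - x^3 + 2x^2 + (38/9)x - 85/54

order-1 term: 2x^3 + 3x^2 - 5/3
order-2 term: -x^2 - x
order-3 term: (2/9)x + 1/9
order-4 term: -1/54
the series for exp(-(1/3)D) f terminates at order 4
exp(-(1/3)D) f = -(3/2)x^4 - x^3 + 2x^2 + (38/9)x - 85/54


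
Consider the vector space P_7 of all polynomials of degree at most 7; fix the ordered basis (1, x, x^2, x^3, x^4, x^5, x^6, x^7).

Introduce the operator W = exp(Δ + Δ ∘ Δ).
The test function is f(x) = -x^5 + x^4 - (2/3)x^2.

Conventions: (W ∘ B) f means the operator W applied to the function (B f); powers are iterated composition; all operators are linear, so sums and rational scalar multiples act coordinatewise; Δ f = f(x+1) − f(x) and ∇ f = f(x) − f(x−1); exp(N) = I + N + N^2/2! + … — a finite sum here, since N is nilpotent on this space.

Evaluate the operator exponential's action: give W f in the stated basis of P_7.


order-1 term: -5x^4 - 26x^3 - 52x^2 - (145/3)x - 18
order-2 term: -10x^3 - 84x^2 - 239x - 692/3
order-3 term: -10x^2 - 86x - 187
order-4 term: -5x - 29
order-5 term: -1
the series for exp(Δ + Δ ∘ Δ) f terminates at order 5
exp(Δ + Δ ∘ Δ) f = -x^5 - 4x^4 - 36x^3 - (440/3)x^2 - (1135/3)x - 1397/3

the image equals g(x) = -x^5 - 4x^4 - 36x^3 - (440/3)x^2 - (1135/3)x - 1397/3


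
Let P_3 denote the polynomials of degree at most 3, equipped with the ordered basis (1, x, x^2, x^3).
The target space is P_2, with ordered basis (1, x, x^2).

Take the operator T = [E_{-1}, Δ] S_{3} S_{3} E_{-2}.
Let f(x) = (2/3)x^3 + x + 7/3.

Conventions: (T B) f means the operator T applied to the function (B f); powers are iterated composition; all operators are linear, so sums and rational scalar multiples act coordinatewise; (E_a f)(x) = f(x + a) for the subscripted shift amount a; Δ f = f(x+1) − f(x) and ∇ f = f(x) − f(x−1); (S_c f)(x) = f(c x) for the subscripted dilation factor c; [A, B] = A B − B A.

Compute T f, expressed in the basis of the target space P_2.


g(x) = 0

E_{-2} f = (2/3)x^3 - 4x^2 + 9x - 5
S_{3} E_{-2} f = 18x^3 - 36x^2 + 27x - 5
S_{3} S_{3} E_{-2} f = 486x^3 - 324x^2 + 81x - 5
Δ (S_{3} S_{3} E_{-2}) f = 1458x^2 + 810x + 243
E_{-1} Δ (S_{3} S_{3} E_{-2}) f = 1458x^2 - 2106x + 891
E_{-1} (S_{3} S_{3} E_{-2}) f = 486x^3 - 1782x^2 + 2187x - 896
Δ E_{-1} (S_{3} S_{3} E_{-2}) f = 1458x^2 - 2106x + 891
[E_{-1}, Δ] (S_{3} S_{3} E_{-2}) f = 0


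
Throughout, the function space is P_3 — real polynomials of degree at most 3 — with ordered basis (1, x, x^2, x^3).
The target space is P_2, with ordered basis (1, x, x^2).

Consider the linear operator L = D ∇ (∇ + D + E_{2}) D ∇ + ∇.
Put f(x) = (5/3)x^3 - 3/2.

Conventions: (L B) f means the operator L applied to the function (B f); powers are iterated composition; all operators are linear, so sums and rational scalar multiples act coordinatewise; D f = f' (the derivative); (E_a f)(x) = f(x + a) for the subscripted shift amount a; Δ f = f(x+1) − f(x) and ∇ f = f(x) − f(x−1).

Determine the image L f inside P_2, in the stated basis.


the result is g(x) = 5x^2 - 5x + 5/3

∇ f = 5x^2 - 5x + 5/3
D ∇ f = 10x - 5
∇ (D ∇) f = 10
D (D ∇) f = 10
E_{2} (D ∇) f = 10x + 15
(∇ + D + E_{2}) (D ∇) f = 10x + 35
∇ (∇ + D + E_{2}) (D ∇) f = 10
D ∇ (∇ + D + E_{2}) (D ∇) f = 0
∇ f = 5x^2 - 5x + 5/3
(D ∇ (∇ + D + E_{2}) D ∇ + ∇) f = 5x^2 - 5x + 5/3


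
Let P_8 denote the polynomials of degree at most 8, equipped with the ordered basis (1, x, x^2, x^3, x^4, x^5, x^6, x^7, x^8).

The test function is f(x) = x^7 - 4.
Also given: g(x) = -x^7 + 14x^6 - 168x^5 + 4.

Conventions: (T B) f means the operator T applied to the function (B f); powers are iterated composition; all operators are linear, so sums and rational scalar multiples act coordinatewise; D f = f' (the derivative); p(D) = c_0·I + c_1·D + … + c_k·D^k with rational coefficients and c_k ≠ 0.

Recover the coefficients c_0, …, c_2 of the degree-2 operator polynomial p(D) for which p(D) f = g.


p(D) = -I + 2·D − 4·D^2, i.e. c_0 = -1, c_1 = 2, c_2 = -4

D^0 f = x^7 - 4
D^1 f = 7x^6
D^2 f = 42x^5
matching coefficients of g against c_0 f + c_1 Df + … from the top degree down determines the c_i
solution: c_0 = -1, c_1 = 2, c_2 = -4


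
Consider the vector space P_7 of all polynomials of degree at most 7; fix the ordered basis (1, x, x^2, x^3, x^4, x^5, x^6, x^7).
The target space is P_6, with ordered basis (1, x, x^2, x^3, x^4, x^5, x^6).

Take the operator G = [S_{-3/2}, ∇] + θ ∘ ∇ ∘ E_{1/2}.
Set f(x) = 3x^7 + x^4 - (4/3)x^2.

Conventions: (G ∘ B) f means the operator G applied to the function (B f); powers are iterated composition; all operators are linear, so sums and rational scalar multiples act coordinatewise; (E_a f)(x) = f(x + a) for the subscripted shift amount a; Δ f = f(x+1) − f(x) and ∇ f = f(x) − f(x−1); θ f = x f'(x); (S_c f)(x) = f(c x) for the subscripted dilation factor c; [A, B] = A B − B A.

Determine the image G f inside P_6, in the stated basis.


∇ f = 21x^6 - 63x^5 + 105x^4 - 101x^3 + 57x^2 - (59/3)x + 10/3
S_{-3/2} ∇ f = (15309/64)x^6 + (15309/32)x^5 + (8505/16)x^4 + (2727/8)x^3 + (513/4)x^2 + (59/2)x + 10/3
S_{-3/2} f = -(6561/128)x^7 + (81/16)x^4 - 3x^2
∇ S_{-3/2} f = -(45927/128)x^6 + (137781/128)x^5 - (229635/128)x^4 + (232227/128)x^3 - (141669/128)x^2 + (47751/128)x - 6825/128
[S_{-3/2}, ∇] f = (76545/128)x^6 - (76545/128)x^5 + (297675/128)x^4 - (188595/128)x^3 + (158085/128)x^2 - (43975/128)x + 21755/384
E_{1/2} f = 3x^7 + (21/2)x^6 + (63/4)x^5 + (113/8)x^4 + (137/16)x^3 + (205/96)x^2 - (97/192)x - 95/384
∇ E_{1/2} f = 21x^6 + (105/4)x^4 + 4x^3 + (63/16)x^2 - (5/3)x + 3/64
θ ∇ E_{1/2} f = 126x^6 + 105x^4 + 12x^3 + (63/8)x^2 - (5/3)x
([S_{-3/2}, ∇] + θ ∘ ∇ ∘ E_{1/2}) f = (92673/128)x^6 - (76545/128)x^5 + (311115/128)x^4 - (187059/128)x^3 + (159093/128)x^2 - (132565/384)x + 21755/384

the image equals g(x) = (92673/128)x^6 - (76545/128)x^5 + (311115/128)x^4 - (187059/128)x^3 + (159093/128)x^2 - (132565/384)x + 21755/384


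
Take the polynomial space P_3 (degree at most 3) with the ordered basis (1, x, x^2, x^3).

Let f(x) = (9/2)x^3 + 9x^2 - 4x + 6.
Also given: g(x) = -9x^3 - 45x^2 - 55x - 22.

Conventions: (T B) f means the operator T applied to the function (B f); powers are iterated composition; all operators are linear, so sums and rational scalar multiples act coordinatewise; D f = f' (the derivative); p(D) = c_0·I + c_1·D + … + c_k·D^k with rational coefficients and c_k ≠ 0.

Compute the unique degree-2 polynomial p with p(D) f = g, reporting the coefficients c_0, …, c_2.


D^0 f = (9/2)x^3 + 9x^2 - 4x + 6
D^1 f = (27/2)x^2 + 18x - 4
D^2 f = 27x + 18
matching coefficients of g against c_0 f + c_1 Df + … from the top degree down determines the c_i
solution: c_0 = -2, c_1 = -2, c_2 = -1

c_0 = -2, c_1 = -2, c_2 = -1


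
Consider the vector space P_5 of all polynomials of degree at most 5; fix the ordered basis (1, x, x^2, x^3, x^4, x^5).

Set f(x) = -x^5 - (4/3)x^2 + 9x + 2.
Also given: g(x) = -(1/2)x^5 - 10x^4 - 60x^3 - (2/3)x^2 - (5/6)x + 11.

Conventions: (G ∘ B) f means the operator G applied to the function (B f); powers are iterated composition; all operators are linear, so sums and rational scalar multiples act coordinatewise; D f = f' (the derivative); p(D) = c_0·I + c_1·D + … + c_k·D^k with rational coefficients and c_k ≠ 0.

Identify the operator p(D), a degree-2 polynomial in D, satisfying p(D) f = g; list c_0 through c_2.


c_0 = 1/2, c_1 = 2, c_2 = 3

D^0 f = -x^5 - (4/3)x^2 + 9x + 2
D^1 f = -5x^4 - (8/3)x + 9
D^2 f = -20x^3 - 8/3
matching coefficients of g against c_0 f + c_1 Df + … from the top degree down determines the c_i
solution: c_0 = 1/2, c_1 = 2, c_2 = 3


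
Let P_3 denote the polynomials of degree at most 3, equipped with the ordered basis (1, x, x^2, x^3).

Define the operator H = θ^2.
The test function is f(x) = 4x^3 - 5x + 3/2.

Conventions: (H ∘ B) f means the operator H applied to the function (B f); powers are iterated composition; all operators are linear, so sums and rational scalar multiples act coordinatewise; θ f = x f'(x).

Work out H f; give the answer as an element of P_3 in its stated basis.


θ f = 12x^3 - 5x
θ θ f = 36x^3 - 5x

g(x) = 36x^3 - 5x


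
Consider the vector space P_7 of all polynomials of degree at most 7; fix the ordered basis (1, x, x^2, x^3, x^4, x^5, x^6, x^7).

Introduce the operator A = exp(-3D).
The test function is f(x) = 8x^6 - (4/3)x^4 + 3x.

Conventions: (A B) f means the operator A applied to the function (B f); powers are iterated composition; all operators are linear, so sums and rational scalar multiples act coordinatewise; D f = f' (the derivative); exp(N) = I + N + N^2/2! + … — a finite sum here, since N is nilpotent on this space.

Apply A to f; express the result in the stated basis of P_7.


order-1 term: -144x^5 + 16x^3 - 9
order-2 term: 1080x^4 - 72x^2
order-3 term: -4320x^3 + 144x
order-4 term: 9720x^2 - 108
order-5 term: -11664x
order-6 term: 5832
the series for exp(-3D) f terminates at order 6
exp(-3D) f = 8x^6 - 144x^5 + (3236/3)x^4 - 4304x^3 + 9648x^2 - 11517x + 5715

the image equals g(x) = 8x^6 - 144x^5 + (3236/3)x^4 - 4304x^3 + 9648x^2 - 11517x + 5715


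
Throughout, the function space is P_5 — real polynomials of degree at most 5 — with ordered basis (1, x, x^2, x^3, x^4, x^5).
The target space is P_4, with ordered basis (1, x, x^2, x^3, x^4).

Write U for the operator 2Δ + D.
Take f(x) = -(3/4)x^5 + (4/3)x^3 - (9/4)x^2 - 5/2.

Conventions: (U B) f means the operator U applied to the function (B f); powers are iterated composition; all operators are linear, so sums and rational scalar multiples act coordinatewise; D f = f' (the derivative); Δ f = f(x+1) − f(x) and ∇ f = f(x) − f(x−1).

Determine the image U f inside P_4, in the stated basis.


Δ f = -(15/4)x^4 - (15/2)x^3 - (7/2)x^2 - (17/4)x - 5/3
(2Δ) f = -(15/2)x^4 - 15x^3 - 7x^2 - (17/2)x - 10/3
D f = -(15/4)x^4 + 4x^2 - (9/2)x
(2Δ + D) f = -(45/4)x^4 - 15x^3 - 3x^2 - 13x - 10/3

g(x) = -(45/4)x^4 - 15x^3 - 3x^2 - 13x - 10/3


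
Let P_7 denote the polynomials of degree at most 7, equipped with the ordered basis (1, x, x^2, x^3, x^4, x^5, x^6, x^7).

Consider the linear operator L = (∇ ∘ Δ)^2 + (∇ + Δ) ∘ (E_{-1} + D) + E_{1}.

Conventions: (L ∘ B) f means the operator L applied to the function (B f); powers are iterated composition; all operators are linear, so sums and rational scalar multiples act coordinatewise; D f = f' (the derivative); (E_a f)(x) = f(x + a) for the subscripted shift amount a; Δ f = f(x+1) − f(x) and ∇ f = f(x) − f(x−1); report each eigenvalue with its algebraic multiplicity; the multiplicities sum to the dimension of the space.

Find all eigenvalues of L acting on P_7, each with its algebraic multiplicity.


image of 1: 1
image of x: x + 3
image of x^2: x^2 + 6x + 1
image of x^3: x^3 + 9x^2 + 3x + 9
image of x^4: x^4 + 12x^3 + 6x^2 + 36x + 17
image of x^5: x^5 + 15x^4 + 10x^3 + 90x^2 + 85x + 33
image of x^6: x^6 + 18x^5 + 15x^4 + 180x^3 + 255x^2 + 198x + 69
image of x^7: x^7 + 21x^6 + 21x^5 + 315x^4 + 595x^3 + 693x^2 + 483x + 129
the matrix is upper triangular; its diagonal is (1, 1, 1, 1, 1, 1, 1, 1)
for a triangular matrix the eigenvalues are the diagonal entries, with algebraic multiplicity their repetition count

λ = 1 (multiplicity 8)


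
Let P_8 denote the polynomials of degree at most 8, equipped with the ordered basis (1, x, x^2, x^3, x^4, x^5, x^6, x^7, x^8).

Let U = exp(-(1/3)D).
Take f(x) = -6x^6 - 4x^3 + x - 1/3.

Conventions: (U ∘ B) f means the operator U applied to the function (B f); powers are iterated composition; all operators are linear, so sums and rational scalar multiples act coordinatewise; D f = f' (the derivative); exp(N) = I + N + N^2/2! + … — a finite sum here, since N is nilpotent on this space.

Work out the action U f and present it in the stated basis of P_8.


the result is g(x) = -6x^6 + 12x^5 - 10x^4 + (4/9)x^3 + (26/9)x^2 - (5/27)x - 128/243

order-1 term: 12x^5 + 4x^2 - 1/3
order-2 term: -10x^4 - (4/3)x
order-3 term: (40/9)x^3 + 4/27
order-4 term: -(10/9)x^2
order-5 term: (4/27)x
order-6 term: -2/243
the series for exp(-(1/3)D) f terminates at order 6
exp(-(1/3)D) f = -6x^6 + 12x^5 - 10x^4 + (4/9)x^3 + (26/9)x^2 - (5/27)x - 128/243


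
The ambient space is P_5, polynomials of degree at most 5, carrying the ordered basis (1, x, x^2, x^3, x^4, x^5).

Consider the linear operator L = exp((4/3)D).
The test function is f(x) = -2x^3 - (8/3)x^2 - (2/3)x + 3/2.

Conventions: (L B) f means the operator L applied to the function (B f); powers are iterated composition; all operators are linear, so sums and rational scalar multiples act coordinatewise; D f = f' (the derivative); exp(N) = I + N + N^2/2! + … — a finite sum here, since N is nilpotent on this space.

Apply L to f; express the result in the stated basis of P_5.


order-1 term: -8x^2 - (64/9)x - 8/9
order-2 term: -(32/3)x - 128/27
order-3 term: -128/27
the series for exp((4/3)D) f terminates at order 3
exp((4/3)D) f = -2x^3 - (32/3)x^2 - (166/9)x - 479/54

the image equals g(x) = -2x^3 - (32/3)x^2 - (166/9)x - 479/54


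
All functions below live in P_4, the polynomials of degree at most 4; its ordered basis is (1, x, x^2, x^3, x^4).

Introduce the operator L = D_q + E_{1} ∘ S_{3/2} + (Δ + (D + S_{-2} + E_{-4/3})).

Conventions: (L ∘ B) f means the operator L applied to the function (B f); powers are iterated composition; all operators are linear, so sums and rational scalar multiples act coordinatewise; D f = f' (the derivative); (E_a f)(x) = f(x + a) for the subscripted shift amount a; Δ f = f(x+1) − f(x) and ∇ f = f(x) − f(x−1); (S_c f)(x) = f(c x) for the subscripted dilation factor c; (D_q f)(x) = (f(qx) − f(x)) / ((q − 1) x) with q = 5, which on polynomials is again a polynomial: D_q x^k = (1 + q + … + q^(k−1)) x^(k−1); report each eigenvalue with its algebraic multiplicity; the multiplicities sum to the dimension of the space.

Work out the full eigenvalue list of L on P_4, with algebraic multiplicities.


image of 1: 3
image of x: (1/2)x + 19/6
image of x^2: (29/4)x^2 + (71/6)x + 181/36
image of x^3: -(29/8)x^3 + (345/8)x^2 + (443/24)x + 433/216
image of x^4: (353/16)x^4 + (2147/12)x^3 + (1129/24)x^2 + (1595/108)x + 11953/1296
the matrix is upper triangular; its diagonal is (3, 1/2, 29/4, -29/8, 353/16)
for a triangular matrix the eigenvalues are the diagonal entries, with algebraic multiplicity their repetition count

λ = -29/8 (multiplicity 1), λ = 1/2 (multiplicity 1), λ = 3 (multiplicity 1), λ = 29/4 (multiplicity 1), λ = 353/16 (multiplicity 1)


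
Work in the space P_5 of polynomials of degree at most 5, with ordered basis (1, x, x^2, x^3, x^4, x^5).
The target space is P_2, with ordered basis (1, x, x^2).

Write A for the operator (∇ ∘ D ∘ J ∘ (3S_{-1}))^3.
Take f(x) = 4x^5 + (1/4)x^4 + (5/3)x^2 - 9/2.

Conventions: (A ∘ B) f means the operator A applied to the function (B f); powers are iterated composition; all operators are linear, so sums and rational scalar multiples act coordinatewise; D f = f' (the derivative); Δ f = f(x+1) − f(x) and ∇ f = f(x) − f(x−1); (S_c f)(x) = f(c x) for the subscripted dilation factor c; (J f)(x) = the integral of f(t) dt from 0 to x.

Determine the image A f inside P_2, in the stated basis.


g(x) = 6480x^2 - 6642x + 3321

S_{-1} f = -4x^5 + (1/4)x^4 + (5/3)x^2 - 9/2
(3S_{-1}) f = -12x^5 + (3/4)x^4 + 5x^2 - 27/2
J (3S_{-1}) f = -2x^6 + (3/20)x^5 + (5/3)x^3 - (27/2)x
D J (3S_{-1}) f = -12x^5 + (3/4)x^4 + 5x^2 - 27/2
∇ D J (3S_{-1}) f = -60x^4 + 123x^3 - (249/2)x^2 + 73x - 71/4
S_{-1} (∇ ∘ D ∘ J ∘ (3S_{-1})) f = -60x^4 - 123x^3 - (249/2)x^2 - 73x - 71/4
(3S_{-1}) (∇ ∘ D ∘ J ∘ (3S_{-1})) f = -180x^4 - 369x^3 - (747/2)x^2 - 219x - 213/4
J (3S_{-1}) (∇ ∘ D ∘ J ∘ (3S_{-1})) f = -36x^5 - (369/4)x^4 - (249/2)x^3 - (219/2)x^2 - (213/4)x
D J (3S_{-1}) (∇ ∘ D ∘ J ∘ (3S_{-1})) f = -180x^4 - 369x^3 - (747/2)x^2 - 219x - 213/4
∇ D J (3S_{-1}) (∇ ∘ D ∘ J ∘ (3S_{-1})) f = -720x^3 - 27x^2 - 360x - 69/2
S_{-1} (∇ ∘ D ∘ J ∘ (3S_{-1})) (∇ ∘ D ∘ J ∘ (3S_{-1})) f = 720x^3 - 27x^2 + 360x - 69/2
(3S_{-1}) (∇ ∘ D ∘ J ∘ (3S_{-1})) (∇ ∘ D ∘ J ∘ (3S_{-1})) f = 2160x^3 - 81x^2 + 1080x - 207/2
J (3S_{-1}) (∇ ∘ D ∘ J ∘ (3S_{-1})) (∇ ∘ D ∘ J ∘ (3S_{-1})) f = 540x^4 - 27x^3 + 540x^2 - (207/2)x
D J (3S_{-1}) (∇ ∘ D ∘ J ∘ (3S_{-1})) (∇ ∘ D ∘ J ∘ (3S_{-1})) f = 2160x^3 - 81x^2 + 1080x - 207/2
∇ D J (3S_{-1}) (∇ ∘ D ∘ J ∘ (3S_{-1})) (∇ ∘ D ∘ J ∘ (3S_{-1})) f = 6480x^2 - 6642x + 3321


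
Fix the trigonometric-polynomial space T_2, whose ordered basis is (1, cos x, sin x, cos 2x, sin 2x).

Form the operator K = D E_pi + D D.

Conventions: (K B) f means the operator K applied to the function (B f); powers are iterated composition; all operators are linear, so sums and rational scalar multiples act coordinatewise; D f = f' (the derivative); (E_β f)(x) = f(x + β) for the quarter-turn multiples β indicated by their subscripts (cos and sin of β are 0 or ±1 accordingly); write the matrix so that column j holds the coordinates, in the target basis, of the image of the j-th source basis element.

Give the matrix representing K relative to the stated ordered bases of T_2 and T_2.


image of 1: 0
image of cos x: -cos x + sin x
image of sin x: -cos x - sin x
image of cos 2x: -4cos 2x - 2sin 2x
image of sin 2x: 2cos 2x - 4sin 2x
each image's coordinates form column j of the matrix

the matrix is [[0, 0, 0, 0, 0]; [0, -1, -1, 0, 0]; [0, 1, -1, 0, 0]; [0, 0, 0, -4, 2]; [0, 0, 0, -2, -4]] (rows listed top to bottom)


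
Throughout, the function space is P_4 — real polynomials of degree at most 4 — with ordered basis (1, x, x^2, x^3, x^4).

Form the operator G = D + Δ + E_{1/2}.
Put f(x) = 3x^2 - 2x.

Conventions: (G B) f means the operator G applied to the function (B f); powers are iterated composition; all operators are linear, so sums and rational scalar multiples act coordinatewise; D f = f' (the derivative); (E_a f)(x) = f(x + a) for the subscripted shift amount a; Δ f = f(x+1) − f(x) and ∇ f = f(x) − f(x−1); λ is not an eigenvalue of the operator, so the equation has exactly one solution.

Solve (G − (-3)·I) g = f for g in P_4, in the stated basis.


write g with unknown coordinates in the stated basis and equate coefficients in (G − (-3)·I) g = f
solving from the highest basis element down gives g = (3/4)x^2 - (23/16)x + 85/128
check: G g = (3/4)x^2 + (37/16)x - 255/128
so G g − (-3)·g = 3x^2 - 2x = f ✓

the image equals g(x) = (3/4)x^2 - (23/16)x + 85/128


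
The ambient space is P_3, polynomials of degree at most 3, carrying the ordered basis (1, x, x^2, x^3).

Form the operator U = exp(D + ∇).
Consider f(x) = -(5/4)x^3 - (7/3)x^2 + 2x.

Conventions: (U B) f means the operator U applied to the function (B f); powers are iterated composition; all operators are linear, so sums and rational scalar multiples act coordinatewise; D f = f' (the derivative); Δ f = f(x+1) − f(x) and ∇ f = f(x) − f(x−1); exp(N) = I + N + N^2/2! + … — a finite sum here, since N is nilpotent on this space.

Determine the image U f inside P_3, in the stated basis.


order-1 term: -(15/2)x^2 - (67/12)x + 61/12
order-2 term: -15x - 11/6
order-3 term: -10
the series for exp(D + ∇) f terminates at order 3
exp(D + ∇) f = -(5/4)x^3 - (59/6)x^2 - (223/12)x - 27/4

the image equals g(x) = -(5/4)x^3 - (59/6)x^2 - (223/12)x - 27/4


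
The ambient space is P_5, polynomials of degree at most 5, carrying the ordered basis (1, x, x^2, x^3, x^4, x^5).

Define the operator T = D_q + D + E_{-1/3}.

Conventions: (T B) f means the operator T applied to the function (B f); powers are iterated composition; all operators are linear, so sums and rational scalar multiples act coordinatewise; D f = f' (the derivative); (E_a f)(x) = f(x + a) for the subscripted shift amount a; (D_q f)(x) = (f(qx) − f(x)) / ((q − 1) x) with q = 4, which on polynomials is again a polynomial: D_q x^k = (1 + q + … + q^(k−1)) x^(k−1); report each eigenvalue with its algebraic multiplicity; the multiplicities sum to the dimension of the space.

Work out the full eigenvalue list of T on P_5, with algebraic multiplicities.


λ = 1 (multiplicity 6)

image of 1: 1
image of x: x + 5/3
image of x^2: x^2 + (19/3)x + 1/9
image of x^3: x^3 + 23x^2 + (1/3)x - 1/27
image of x^4: x^4 + (263/3)x^3 + (2/3)x^2 - (4/27)x + 1/81
image of x^5: x^5 + (1033/3)x^4 + (10/9)x^3 - (10/27)x^2 + (5/81)x - 1/243
the matrix is upper triangular; its diagonal is (1, 1, 1, 1, 1, 1)
for a triangular matrix the eigenvalues are the diagonal entries, with algebraic multiplicity their repetition count


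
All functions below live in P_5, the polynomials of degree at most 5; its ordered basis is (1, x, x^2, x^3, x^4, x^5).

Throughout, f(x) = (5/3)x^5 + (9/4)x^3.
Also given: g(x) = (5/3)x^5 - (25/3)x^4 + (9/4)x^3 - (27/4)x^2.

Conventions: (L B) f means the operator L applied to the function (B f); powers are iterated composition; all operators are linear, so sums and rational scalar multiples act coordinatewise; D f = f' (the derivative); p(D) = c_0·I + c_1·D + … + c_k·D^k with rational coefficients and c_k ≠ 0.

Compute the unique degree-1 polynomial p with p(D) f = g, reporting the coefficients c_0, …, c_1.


c_0 = 1, c_1 = -1

D^0 f = (5/3)x^5 + (9/4)x^3
D^1 f = (25/3)x^4 + (27/4)x^2
matching coefficients of g against c_0 f + c_1 Df + … from the top degree down determines the c_i
solution: c_0 = 1, c_1 = -1


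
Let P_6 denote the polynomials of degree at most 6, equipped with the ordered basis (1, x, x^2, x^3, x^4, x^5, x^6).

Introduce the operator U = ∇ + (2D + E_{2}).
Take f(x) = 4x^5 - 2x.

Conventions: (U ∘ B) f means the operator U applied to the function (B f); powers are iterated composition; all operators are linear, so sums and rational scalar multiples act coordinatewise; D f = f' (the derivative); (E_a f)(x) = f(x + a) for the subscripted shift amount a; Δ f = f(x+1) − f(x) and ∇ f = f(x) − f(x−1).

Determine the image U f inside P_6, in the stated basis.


∇ f = 20x^4 - 40x^3 + 40x^2 - 20x + 2
D f = 20x^4 - 2
(2D) f = 40x^4 - 4
E_{2} f = 4x^5 + 40x^4 + 160x^3 + 320x^2 + 318x + 124
(2D + E_{2}) f = 4x^5 + 80x^4 + 160x^3 + 320x^2 + 318x + 120
(∇ + (2D + E_{2})) f = 4x^5 + 100x^4 + 120x^3 + 360x^2 + 298x + 122

the result is g(x) = 4x^5 + 100x^4 + 120x^3 + 360x^2 + 298x + 122


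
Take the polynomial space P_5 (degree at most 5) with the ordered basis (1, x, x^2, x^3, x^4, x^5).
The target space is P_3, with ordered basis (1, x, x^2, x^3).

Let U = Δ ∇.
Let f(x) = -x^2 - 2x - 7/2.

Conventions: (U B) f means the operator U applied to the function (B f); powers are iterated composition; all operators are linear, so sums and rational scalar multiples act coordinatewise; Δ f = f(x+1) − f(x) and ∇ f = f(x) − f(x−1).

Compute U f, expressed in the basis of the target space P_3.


∇ f = -2x - 1
Δ ∇ f = -2

g(x) = -2


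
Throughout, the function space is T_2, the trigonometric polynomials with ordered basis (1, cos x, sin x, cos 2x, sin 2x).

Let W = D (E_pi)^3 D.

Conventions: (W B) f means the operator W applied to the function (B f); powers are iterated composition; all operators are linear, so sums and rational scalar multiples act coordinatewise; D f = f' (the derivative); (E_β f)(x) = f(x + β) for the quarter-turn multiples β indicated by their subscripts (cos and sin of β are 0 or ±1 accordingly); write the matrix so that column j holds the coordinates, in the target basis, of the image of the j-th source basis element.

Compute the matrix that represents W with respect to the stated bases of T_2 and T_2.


image of 1: 0
image of cos x: cos x
image of sin x: sin x
image of cos 2x: -4cos 2x
image of sin 2x: -4sin 2x
each image's coordinates form column j of the matrix

the matrix is [[0, 0, 0, 0, 0]; [0, 1, 0, 0, 0]; [0, 0, 1, 0, 0]; [0, 0, 0, -4, 0]; [0, 0, 0, 0, -4]] (rows listed top to bottom)


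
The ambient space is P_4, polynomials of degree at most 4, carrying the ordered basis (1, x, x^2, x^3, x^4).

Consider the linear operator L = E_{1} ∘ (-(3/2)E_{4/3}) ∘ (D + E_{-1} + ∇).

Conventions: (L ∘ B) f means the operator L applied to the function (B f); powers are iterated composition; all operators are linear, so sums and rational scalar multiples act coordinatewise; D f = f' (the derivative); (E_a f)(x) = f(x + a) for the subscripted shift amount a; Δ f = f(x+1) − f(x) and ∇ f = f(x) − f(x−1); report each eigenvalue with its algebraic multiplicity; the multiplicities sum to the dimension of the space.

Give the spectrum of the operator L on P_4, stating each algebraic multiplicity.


image of 1: -3/2
image of x: -(3/2)x - 5
image of x^2: -(3/2)x^2 - 10x - 91/6
image of x^3: -(3/2)x^3 - 15x^2 - (91/2)x - 392/9
image of x^4: -(3/2)x^4 - 20x^3 - 91x^2 - (1568/9)x - 6517/54
the matrix is upper triangular; its diagonal is (-3/2, -3/2, -3/2, -3/2, -3/2)
for a triangular matrix the eigenvalues are the diagonal entries, with algebraic multiplicity their repetition count

λ = -3/2 (multiplicity 5)


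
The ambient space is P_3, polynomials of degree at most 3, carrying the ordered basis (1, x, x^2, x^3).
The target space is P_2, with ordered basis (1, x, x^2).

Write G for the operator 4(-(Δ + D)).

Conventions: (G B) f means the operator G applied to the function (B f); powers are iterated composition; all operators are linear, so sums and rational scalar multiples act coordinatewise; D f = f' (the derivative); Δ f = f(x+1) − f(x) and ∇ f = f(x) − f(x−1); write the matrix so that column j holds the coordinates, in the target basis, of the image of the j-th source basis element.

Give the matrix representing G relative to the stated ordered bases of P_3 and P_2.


image of 1: 0
image of x: -8
image of x^2: -16x - 4
image of x^3: -24x^2 - 12x - 4
each image's coordinates form column j of the matrix

the matrix is [[0, -8, -4, -4]; [0, 0, -16, -12]; [0, 0, 0, -24]] (rows listed top to bottom)


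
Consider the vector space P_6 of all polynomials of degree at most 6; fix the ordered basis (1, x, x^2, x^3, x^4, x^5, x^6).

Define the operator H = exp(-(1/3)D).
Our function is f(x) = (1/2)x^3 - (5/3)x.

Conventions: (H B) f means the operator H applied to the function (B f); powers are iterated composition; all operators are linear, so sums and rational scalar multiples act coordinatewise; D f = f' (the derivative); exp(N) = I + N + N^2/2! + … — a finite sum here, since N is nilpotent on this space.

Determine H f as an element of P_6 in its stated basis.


the image equals g(x) = (1/2)x^3 - (1/2)x^2 - (3/2)x + 29/54

order-1 term: -(1/2)x^2 + 5/9
order-2 term: (1/6)x
order-3 term: -1/54
the series for exp(-(1/3)D) f terminates at order 3
exp(-(1/3)D) f = (1/2)x^3 - (1/2)x^2 - (3/2)x + 29/54


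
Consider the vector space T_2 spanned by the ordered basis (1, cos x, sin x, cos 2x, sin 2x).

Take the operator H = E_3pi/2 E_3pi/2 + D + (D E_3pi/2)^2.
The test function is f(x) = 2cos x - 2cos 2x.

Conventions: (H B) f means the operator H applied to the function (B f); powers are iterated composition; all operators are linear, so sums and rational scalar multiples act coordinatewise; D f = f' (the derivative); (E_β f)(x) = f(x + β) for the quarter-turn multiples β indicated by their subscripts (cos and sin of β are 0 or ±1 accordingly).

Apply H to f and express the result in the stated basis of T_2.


g(x) = -2sin x + 6cos 2x + 4sin 2x

E_3pi/2 f = 2sin x + 2cos 2x
E_3pi/2 E_3pi/2 f = -2cos x - 2cos 2x
D f = -2sin x + 4sin 2x
E_3pi/2 f = 2sin x + 2cos 2x
D E_3pi/2 f = 2cos x - 4sin 2x
E_3pi/2 (D E_3pi/2) f = 2sin x + 4sin 2x
D E_3pi/2 (D E_3pi/2) f = 2cos x + 8cos 2x
(E_3pi/2 E_3pi/2 + D + (D E_3pi/2)^2) f = -2sin x + 6cos 2x + 4sin 2x


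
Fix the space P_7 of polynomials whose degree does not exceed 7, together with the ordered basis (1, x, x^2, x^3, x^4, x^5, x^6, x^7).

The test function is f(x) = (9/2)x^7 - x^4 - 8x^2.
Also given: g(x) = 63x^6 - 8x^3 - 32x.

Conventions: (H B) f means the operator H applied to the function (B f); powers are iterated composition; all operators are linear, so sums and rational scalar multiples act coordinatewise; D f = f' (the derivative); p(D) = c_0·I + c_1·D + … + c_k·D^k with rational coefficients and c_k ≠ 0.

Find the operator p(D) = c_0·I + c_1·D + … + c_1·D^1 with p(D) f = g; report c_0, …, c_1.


D^0 f = (9/2)x^7 - x^4 - 8x^2
D^1 f = (63/2)x^6 - 4x^3 - 16x
matching coefficients of g against c_0 f + c_1 Df + … from the top degree down determines the c_i
solution: c_0 = 0, c_1 = 2

p(D) = 2·D, i.e. c_0 = 0, c_1 = 2


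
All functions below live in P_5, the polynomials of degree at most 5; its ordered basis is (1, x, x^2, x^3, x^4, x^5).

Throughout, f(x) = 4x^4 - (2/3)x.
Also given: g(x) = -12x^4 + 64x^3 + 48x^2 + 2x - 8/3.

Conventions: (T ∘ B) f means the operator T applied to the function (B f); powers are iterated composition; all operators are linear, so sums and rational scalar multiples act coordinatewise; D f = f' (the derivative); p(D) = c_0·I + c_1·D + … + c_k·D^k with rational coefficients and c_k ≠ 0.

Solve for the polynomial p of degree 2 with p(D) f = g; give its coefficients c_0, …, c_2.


p(D) = -3·I + 4·D + D^2, i.e. c_0 = -3, c_1 = 4, c_2 = 1

D^0 f = 4x^4 - (2/3)x
D^1 f = 16x^3 - 2/3
D^2 f = 48x^2
matching coefficients of g against c_0 f + c_1 Df + … from the top degree down determines the c_i
solution: c_0 = -3, c_1 = 4, c_2 = 1


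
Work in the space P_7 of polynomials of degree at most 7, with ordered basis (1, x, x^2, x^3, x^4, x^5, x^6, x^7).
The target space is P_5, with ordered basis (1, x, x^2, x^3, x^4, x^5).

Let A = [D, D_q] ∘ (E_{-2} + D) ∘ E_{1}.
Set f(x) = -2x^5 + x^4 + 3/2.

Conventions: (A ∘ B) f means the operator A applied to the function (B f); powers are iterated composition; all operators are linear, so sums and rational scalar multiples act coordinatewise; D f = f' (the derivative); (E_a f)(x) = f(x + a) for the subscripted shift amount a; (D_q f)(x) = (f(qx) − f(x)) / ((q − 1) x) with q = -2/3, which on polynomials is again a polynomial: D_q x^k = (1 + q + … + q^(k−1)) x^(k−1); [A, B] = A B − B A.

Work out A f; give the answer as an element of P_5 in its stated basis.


E_{1} f = -2x^5 - 9x^4 - 16x^3 - 14x^2 - 6x + 1/2
E_{-2} E_{1} f = -2x^5 + 11x^4 - 24x^3 + 26x^2 - 14x + 9/2
D E_{1} f = -10x^4 - 36x^3 - 48x^2 - 28x - 6
(E_{-2} + D) E_{1} f = -2x^5 + x^4 - 60x^3 - 22x^2 - 42x - 3/2
D_q (E_{-2} + D) E_{1} f = -(110/81)x^4 + (13/27)x^3 - (140/3)x^2 - (22/3)x - 42
D D_q (E_{-2} + D) E_{1} f = -(440/81)x^3 + (13/9)x^2 - (280/3)x - 22/3
D (E_{-2} + D) E_{1} f = -10x^4 + 4x^3 - 180x^2 - 44x - 42
D_q D (E_{-2} + D) E_{1} f = -(130/27)x^3 + (28/9)x^2 - 60x - 44
[D, D_q] (E_{-2} + D) E_{1} f = -(50/81)x^3 - (5/3)x^2 - (100/3)x + 110/3

the image equals g(x) = -(50/81)x^3 - (5/3)x^2 - (100/3)x + 110/3


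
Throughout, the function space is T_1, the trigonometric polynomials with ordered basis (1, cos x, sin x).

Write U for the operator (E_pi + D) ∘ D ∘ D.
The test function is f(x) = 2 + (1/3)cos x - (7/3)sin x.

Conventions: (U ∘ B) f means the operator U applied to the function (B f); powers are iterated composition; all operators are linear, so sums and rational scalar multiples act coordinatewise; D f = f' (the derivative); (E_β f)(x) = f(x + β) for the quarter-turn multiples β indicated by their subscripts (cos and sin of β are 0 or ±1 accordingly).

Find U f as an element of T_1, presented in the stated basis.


the result is g(x) = (8/3)cos x - 2sin x

D f = -(7/3)cos x - (1/3)sin x
D D f = -(1/3)cos x + (7/3)sin x
E_pi (D ∘ D) f = (1/3)cos x - (7/3)sin x
D (D ∘ D) f = (7/3)cos x + (1/3)sin x
(E_pi + D) (D ∘ D) f = (8/3)cos x - 2sin x


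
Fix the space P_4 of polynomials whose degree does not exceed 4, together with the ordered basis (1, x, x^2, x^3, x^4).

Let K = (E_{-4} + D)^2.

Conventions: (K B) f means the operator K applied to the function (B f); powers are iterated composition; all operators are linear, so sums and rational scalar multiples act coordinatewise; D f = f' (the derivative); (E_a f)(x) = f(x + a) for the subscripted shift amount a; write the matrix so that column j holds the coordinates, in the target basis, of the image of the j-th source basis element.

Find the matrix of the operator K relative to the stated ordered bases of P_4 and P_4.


image of 1: 1
image of x: x - 6
image of x^2: x^2 - 12x + 50
image of x^3: x^3 - 18x^2 + 150x - 416
image of x^4: x^4 - 24x^3 + 300x^2 - 1664x + 3584
each image's coordinates form column j of the matrix

the matrix is [[1, -6, 50, -416, 3584]; [0, 1, -12, 150, -1664]; [0, 0, 1, -18, 300]; [0, 0, 0, 1, -24]; [0, 0, 0, 0, 1]] (rows listed top to bottom)


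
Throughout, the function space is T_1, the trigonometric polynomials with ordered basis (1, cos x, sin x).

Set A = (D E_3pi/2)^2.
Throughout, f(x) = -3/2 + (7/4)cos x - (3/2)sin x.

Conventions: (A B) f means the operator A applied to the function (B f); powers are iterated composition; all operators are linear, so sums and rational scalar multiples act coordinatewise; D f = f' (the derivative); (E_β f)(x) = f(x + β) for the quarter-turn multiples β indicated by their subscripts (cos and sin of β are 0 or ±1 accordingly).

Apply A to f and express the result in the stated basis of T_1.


the result is g(x) = (7/4)cos x - (3/2)sin x

E_3pi/2 f = -3/2 + (3/2)cos x + (7/4)sin x
D E_3pi/2 f = (7/4)cos x - (3/2)sin x
E_3pi/2 (D E_3pi/2) f = (3/2)cos x + (7/4)sin x
D E_3pi/2 (D E_3pi/2) f = (7/4)cos x - (3/2)sin x


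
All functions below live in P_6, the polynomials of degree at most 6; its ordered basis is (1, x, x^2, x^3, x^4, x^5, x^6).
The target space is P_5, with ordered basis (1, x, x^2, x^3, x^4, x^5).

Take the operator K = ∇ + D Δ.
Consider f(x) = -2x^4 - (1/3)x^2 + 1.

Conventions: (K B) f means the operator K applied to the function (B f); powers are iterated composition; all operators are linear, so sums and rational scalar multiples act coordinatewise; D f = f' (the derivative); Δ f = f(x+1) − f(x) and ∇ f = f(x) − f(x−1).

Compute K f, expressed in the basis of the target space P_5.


∇ f = -8x^3 + 12x^2 - (26/3)x + 7/3
Δ f = -8x^3 - 12x^2 - (26/3)x - 7/3
D Δ f = -24x^2 - 24x - 26/3
(∇ + D Δ) f = -8x^3 - 12x^2 - (98/3)x - 19/3

the result is g(x) = -8x^3 - 12x^2 - (98/3)x - 19/3


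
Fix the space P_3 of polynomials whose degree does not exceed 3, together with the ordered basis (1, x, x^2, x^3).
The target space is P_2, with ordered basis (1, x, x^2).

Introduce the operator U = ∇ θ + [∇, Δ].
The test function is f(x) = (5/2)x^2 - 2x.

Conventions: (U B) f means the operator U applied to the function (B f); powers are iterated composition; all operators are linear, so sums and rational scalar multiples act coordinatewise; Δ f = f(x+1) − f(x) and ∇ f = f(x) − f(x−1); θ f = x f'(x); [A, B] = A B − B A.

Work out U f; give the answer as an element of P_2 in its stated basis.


the result is g(x) = 10x - 7

θ f = 5x^2 - 2x
∇ θ f = 10x - 7
Δ f = 5x + 1/2
∇ Δ f = 5
∇ f = 5x - 9/2
Δ ∇ f = 5
[∇, Δ] f = 0
(∇ θ + [∇, Δ]) f = 10x - 7


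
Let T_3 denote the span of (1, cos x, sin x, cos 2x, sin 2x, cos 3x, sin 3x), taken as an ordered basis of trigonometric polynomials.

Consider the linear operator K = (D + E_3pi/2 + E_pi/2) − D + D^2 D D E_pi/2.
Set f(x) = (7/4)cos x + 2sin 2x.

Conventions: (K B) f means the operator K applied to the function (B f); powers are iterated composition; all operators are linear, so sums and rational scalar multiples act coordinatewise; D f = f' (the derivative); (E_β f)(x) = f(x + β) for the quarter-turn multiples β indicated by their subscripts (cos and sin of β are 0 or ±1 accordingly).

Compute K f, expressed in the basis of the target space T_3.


D f = -(7/4)sin x + 4cos 2x
E_3pi/2 f = (7/4)sin x - 2sin 2x
E_pi/2 f = -(7/4)sin x - 2sin 2x
(D + E_3pi/2 + E_pi/2) f = -(7/4)sin x + 4cos 2x - 4sin 2x
D f = -(7/4)sin x + 4cos 2x
(-D) f = (7/4)sin x - 4cos 2x
E_pi/2 f = -(7/4)sin x - 2sin 2x
D E_pi/2 f = -(7/4)cos x - 4cos 2x
D (D E_pi/2) f = (7/4)sin x + 8sin 2x
D D (D E_pi/2) f = (7/4)cos x + 16cos 2x
D D D (D E_pi/2) f = -(7/4)sin x - 32sin 2x
((D + E_3pi/2 + E_pi/2) − D + D^2 D D E_pi/2) f = -(7/4)sin x - 36sin 2x

the image equals g(x) = -(7/4)sin x - 36sin 2x


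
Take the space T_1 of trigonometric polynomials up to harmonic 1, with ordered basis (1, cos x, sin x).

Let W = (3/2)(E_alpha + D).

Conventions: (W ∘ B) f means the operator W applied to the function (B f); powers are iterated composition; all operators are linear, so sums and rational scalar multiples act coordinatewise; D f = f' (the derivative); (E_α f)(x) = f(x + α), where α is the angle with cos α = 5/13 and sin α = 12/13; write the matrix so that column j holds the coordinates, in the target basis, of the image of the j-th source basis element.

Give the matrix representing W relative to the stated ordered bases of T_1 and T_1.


image of 1: 3/2
image of cos x: (15/26)cos x - (75/26)sin x
image of sin x: (75/26)cos x + (15/26)sin x
each image's coordinates form column j of the matrix

the matrix is [[3/2, 0, 0]; [0, 15/26, 75/26]; [0, -75/26, 15/26]] (rows listed top to bottom)


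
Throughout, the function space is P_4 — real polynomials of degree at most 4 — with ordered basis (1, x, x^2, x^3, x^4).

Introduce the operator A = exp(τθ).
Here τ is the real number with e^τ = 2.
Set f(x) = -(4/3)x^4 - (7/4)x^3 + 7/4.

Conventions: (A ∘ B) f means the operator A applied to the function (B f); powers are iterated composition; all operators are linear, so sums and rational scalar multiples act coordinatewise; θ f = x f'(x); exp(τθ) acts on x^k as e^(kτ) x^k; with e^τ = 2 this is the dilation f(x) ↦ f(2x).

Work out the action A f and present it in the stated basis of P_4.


g(x) = -(64/3)x^4 - 14x^3 + 7/4

exp(τθ) x^k = e^(kτ) x^k; with e^τ = 2 this sends x^k to 2^k x^k
x^3 ↦ 8 x^3
x^4 ↦ 16 x^4
applying this coordinatewise to f: exp(τθ) f = -(64/3)x^4 - 14x^3 + 7/4
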